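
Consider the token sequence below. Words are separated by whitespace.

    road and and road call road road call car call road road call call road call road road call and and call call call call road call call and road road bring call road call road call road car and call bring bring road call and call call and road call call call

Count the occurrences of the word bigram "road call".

Scanning the 52 overlapping bigram windows for "road call":
  position 4–5: road call
  position 7–8: road call
  position 12–13: road call
  position 15–16: road call
  position 18–19: road call
  position 26–27: road call
  position 34–35: road call
  position 36–37: road call
  position 44–45: road call
  position 50–51: road call

10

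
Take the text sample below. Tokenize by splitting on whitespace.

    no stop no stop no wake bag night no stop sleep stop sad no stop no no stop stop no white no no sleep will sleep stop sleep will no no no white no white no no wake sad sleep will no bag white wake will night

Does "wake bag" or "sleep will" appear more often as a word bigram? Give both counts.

"sleep will" (3 vs 1)

"wake bag": 1 occurrence
"sleep will": 3 occurrences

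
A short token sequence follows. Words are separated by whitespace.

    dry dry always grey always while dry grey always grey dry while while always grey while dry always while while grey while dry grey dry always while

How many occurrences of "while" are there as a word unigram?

Scanning the 27 tokens for "while":
  position 6: while
  position 12: while
  position 13: while
  position 16: while
  position 19: while
  position 20: while
  position 22: while
  position 27: while

8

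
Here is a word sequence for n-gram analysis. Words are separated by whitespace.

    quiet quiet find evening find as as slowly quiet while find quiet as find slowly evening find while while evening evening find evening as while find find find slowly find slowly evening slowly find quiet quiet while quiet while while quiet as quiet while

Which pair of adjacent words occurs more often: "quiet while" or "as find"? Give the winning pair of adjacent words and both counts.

"quiet while": 4 occurrences
"as find": 1 occurrence

"quiet while" (4 vs 1)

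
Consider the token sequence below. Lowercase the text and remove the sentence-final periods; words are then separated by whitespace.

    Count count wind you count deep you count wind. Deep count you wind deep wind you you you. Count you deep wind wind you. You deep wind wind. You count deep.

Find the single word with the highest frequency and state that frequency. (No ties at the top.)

Unigram frequencies (highest first):
  you: 10
  wind: 8
  count: 7
  deep: 6

"you", 10 times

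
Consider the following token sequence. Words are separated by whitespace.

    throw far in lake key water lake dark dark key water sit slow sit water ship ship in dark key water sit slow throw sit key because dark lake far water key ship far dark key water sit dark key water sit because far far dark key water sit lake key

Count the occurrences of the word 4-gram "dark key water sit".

5

Scanning the 48 overlapping 4-gram windows for "dark key water sit":
  position 9–12: dark key water sit
  position 19–22: dark key water sit
  position 35–38: dark key water sit
  position 39–42: dark key water sit
  position 46–49: dark key water sit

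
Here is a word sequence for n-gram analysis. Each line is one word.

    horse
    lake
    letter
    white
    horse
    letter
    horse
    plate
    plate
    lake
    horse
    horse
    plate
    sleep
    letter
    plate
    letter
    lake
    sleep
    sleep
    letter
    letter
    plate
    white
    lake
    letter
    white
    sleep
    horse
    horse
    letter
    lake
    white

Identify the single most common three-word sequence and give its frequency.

"lake letter white", 2 times

Trigram frequencies (highest first):
  lake letter white: 2
  horse lake letter: 1
  letter white horse: 1
  white horse letter: 1
  horse letter horse: 1
  letter horse plate: 1
  … (24 more, each ≤ 1)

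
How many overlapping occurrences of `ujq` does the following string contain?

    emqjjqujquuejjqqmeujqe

Sliding a length-3 window over the 22 characters (20 positions):
  position 7–9: ujq
  position 19–21: ujq

2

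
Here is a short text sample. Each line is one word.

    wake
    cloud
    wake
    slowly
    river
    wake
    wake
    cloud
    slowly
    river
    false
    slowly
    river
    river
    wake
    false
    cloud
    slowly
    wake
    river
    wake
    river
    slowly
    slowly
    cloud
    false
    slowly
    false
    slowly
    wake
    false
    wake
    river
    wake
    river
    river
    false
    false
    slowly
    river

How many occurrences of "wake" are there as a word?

Scanning the 40 tokens for "wake":
  position 1: wake
  position 3: wake
  position 6: wake
  position 7: wake
  position 15: wake
  position 19: wake
  position 21: wake
  position 30: wake
  position 32: wake
  position 34: wake

10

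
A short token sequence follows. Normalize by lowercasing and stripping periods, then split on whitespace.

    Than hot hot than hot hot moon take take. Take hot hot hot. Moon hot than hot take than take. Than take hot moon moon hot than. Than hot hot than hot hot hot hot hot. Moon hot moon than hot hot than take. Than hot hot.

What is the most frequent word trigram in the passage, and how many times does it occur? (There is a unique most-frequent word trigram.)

"than hot hot", 6 times

Trigram frequencies (highest first):
  than hot hot: 6
  hot hot hot: 4
  hot hot than: 3
  hot than hot: 3
  hot hot moon: 3
  hot moon hot: 2
  … (21 more, each ≤ 2)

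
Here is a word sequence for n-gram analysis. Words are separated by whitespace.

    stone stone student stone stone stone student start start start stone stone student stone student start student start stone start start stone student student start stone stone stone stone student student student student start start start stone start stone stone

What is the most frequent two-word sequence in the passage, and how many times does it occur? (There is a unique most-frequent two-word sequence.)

"stone stone", 8 times

Bigram frequencies (highest first):
  stone stone: 8
  stone student: 6
  start stone: 6
  student start: 5
  start start: 5
  student student: 4
  … (3 more, each ≤ 2)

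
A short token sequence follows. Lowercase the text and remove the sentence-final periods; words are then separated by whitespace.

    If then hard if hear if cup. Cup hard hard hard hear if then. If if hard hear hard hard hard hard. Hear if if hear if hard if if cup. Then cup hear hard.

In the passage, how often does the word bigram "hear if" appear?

Scanning the 34 overlapping bigram windows for "hear if":
  position 5–6: hear if
  position 12–13: hear if
  position 23–24: hear if
  position 26–27: hear if

4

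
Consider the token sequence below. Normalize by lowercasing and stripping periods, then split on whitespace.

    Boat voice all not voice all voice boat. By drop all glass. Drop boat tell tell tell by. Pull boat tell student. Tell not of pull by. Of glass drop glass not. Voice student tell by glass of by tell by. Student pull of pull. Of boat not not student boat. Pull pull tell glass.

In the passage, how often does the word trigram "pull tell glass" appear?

1

Scanning the 53 overlapping trigram windows for "pull tell glass":
  position 53–55: pull tell glass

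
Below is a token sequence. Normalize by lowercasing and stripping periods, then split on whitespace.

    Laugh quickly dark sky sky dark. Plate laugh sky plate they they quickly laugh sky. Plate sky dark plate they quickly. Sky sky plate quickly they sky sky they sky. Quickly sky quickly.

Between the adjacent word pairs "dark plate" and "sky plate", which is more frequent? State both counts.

"dark plate": 2 occurrences
"sky plate": 3 occurrences

"sky plate" (3 vs 2)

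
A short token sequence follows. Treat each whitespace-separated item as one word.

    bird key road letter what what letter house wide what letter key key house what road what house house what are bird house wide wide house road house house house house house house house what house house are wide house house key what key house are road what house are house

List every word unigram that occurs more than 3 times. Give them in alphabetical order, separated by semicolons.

Unigram counts meeting the condition (more than 3 times):
  are: 4
  house: 20
  key: 5
  road: 4
  what: 9
  wide: 4

are; house; key; road; what; wide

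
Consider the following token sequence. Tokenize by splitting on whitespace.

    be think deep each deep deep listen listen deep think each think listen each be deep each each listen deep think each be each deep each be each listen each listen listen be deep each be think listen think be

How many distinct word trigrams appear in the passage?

33

40 tokens → 38 trigram windows in total.
Repeated trigrams (each contributes count−1 duplicates):
  be deep each: 2
  deep each be: 2
  deep think each: 2
  each be each: 2
  listen deep think: 2
5 duplicate windows → 38 − 5 = 33 distinct.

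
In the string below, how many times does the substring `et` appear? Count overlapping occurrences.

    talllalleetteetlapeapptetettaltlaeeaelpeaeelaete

5

Sliding a length-2 window over the 48 characters (47 positions):
  position 10–11: et
  position 14–15: et
  position 24–25: et
  position 26–27: et
  position 46–47: et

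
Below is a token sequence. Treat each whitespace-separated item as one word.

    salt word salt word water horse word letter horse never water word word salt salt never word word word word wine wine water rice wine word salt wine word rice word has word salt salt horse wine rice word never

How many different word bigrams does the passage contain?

29

40 tokens → 39 bigram windows in total.
Repeated bigrams (each contributes count−1 duplicates):
  word salt: 4
  word word: 4
  rice word: 2
  salt salt: 2
  salt word: 2
  wine word: 2
10 duplicate windows → 39 − 10 = 29 distinct.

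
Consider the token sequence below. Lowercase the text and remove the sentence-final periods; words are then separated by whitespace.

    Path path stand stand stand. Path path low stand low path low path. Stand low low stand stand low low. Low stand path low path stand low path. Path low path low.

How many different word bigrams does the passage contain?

32 tokens → 31 bigram windows in total.
Repeated bigrams (each contributes count−1 duplicates):
  low path: 5
  path low: 5
  stand low: 4
  low low: 3
  low stand: 3
  path path: 3
  path stand: 3
  stand stand: 3
  … (1 more repeated)
22 duplicate windows → 31 − 22 = 9 distinct.

9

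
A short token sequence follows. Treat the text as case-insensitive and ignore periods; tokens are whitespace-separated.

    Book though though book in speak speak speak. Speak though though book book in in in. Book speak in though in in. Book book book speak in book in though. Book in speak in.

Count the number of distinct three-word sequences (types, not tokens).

26

34 tokens → 32 trigram windows in total.
Repeated trigrams (each contributes count−1 duplicates):
  book in speak: 2
  book speak in: 2
  in in book: 2
  speak speak speak: 2
  though book in: 2
  though though book: 2
6 duplicate windows → 32 − 6 = 26 distinct.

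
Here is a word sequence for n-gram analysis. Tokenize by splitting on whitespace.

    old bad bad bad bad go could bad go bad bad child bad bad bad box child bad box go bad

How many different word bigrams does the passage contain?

21 tokens → 20 bigram windows in total.
Repeated bigrams (each contributes count−1 duplicates):
  bad bad: 6
  bad box: 2
  bad go: 2
  child bad: 2
  go bad: 2
9 duplicate windows → 20 − 9 = 11 distinct.

11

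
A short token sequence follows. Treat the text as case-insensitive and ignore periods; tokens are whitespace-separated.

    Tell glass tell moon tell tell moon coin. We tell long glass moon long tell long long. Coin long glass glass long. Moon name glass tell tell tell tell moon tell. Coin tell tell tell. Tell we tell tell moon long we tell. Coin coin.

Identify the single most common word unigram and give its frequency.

"tell", 18 times

Unigram frequencies (highest first):
  tell: 18
  long: 7
  moon: 6
  glass: 5
  coin: 5
  we: 3
  … (1 more, each ≤ 1)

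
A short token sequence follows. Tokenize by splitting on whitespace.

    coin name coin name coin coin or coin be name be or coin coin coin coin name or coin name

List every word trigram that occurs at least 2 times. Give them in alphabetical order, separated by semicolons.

coin coin coin; coin name coin

Trigram counts meeting the condition (at least 2 times):
  coin coin coin: 2
  coin name coin: 2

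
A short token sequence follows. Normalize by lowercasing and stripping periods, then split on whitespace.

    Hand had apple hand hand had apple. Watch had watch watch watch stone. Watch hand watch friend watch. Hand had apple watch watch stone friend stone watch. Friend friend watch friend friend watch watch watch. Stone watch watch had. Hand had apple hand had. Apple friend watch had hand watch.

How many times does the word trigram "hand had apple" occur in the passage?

Scanning the 48 overlapping trigram windows for "hand had apple":
  position 1–3: hand had apple
  position 5–7: hand had apple
  position 19–21: hand had apple
  position 40–42: hand had apple
  position 43–45: hand had apple

5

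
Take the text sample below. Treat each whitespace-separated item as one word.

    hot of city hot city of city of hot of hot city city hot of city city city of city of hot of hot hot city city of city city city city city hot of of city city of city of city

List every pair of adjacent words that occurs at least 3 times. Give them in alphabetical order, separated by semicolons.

city city; city hot; city of; hot city; hot of; of city; of hot

Bigram counts meeting the condition (at least 3 times):
  city city: 9
  city hot: 3
  city of: 7
  hot city: 3
  hot of: 5
  of city: 8
  of hot: 4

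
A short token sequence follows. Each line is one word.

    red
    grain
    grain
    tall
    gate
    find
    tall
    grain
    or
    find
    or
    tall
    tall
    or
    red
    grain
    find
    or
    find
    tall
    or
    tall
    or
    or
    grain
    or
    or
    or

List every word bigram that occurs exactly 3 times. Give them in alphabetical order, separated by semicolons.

Bigram counts meeting the condition (exactly 3 times):
  or or: 3
  tall or: 3

or or; tall or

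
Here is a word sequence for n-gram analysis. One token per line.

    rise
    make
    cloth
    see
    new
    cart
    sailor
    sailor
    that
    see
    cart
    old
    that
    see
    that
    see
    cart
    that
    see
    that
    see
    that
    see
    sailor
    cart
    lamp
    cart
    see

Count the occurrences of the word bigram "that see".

6

Scanning the 27 overlapping bigram windows for "that see":
  position 9–10: that see
  position 13–14: that see
  position 15–16: that see
  position 18–19: that see
  position 20–21: that see
  position 22–23: that see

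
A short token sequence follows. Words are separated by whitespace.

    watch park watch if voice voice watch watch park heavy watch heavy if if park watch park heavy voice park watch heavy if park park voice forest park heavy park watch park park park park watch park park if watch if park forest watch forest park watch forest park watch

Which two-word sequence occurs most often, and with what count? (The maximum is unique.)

Bigram frequencies (highest first):
  park watch: 7
  watch park: 5
  park park: 5
  park heavy: 3
  if park: 3
  forest park: 3
  … (19 more, each ≤ 2)

"park watch", 7 times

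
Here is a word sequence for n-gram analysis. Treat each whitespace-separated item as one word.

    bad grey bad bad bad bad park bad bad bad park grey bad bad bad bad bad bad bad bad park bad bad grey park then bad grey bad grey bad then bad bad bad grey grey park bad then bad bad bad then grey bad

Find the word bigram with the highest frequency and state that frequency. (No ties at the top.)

"bad bad", 17 times

Bigram frequencies (highest first):
  bad bad: 17
  bad grey: 5
  grey bad: 5
  bad park: 3
  park bad: 3
  then bad: 3
  … (6 more, each ≤ 3)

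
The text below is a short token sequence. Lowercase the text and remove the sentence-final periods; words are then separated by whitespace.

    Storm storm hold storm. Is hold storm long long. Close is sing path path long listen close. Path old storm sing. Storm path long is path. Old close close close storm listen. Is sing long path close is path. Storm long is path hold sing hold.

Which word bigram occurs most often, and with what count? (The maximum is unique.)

Bigram frequencies (highest first):
  is path: 3
  hold storm: 2
  storm long: 2
  close is: 2
  is sing: 2
  path long: 2
  … (29 more, each ≤ 2)

"is path", 3 times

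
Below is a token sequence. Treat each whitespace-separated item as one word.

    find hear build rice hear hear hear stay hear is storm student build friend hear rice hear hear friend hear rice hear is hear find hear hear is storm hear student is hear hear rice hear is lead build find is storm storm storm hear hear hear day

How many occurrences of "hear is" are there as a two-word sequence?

4

Scanning the 47 overlapping bigram windows for "hear is":
  position 9–10: hear is
  position 22–23: hear is
  position 27–28: hear is
  position 36–37: hear is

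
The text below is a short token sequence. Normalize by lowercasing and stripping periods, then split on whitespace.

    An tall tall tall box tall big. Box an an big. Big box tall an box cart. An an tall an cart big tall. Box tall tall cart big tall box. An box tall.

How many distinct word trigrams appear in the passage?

34 tokens → 32 trigram windows in total.
Repeated trigrams (each contributes count−1 duplicates):
  big tall box: 2
  cart big tall: 2
  tall box tall: 2
3 duplicate windows → 32 − 3 = 29 distinct.

29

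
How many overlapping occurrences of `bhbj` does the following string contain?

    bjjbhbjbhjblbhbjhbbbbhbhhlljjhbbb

2

Sliding a length-4 window over the 33 characters (30 positions):
  position 4–7: bhbj
  position 13–16: bhbj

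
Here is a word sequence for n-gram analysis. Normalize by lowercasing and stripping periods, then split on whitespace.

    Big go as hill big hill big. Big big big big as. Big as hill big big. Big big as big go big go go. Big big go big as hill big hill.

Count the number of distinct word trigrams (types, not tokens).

33 tokens → 31 trigram windows in total.
Repeated trigrams (each contributes count−1 duplicates):
  big big big: 5
  as hill big: 3
  big as big: 2
  big as hill: 2
  big big as: 2
  big go big: 2
  hill big big: 2
  hill big hill: 2
12 duplicate windows → 31 − 12 = 19 distinct.

19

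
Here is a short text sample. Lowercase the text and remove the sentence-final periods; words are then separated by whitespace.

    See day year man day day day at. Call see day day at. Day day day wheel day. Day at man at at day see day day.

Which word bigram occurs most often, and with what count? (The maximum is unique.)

"day day", 7 times

Bigram frequencies (highest first):
  day day: 7
  see day: 3
  day at: 3
  at day: 2
  day year: 1
  year man: 1
  … (9 more, each ≤ 1)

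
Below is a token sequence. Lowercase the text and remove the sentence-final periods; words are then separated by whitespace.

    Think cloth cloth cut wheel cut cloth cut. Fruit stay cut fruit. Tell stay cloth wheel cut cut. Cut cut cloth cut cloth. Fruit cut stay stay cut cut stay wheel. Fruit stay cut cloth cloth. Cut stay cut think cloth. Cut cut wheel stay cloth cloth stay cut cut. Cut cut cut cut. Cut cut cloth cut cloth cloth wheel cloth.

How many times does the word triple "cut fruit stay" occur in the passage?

1

Scanning the 60 overlapping trigram windows for "cut fruit stay":
  position 8–10: cut fruit stay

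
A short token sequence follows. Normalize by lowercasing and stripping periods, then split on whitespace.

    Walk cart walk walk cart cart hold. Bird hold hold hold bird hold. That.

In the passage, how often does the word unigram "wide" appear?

Scanning the 14 tokens for "wide":
  (none found)

0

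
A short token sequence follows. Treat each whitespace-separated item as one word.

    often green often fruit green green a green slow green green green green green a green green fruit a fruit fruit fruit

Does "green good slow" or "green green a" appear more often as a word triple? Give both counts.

"green green a" (2 vs 0)

"green good slow": 0 occurrences
"green green a": 2 occurrences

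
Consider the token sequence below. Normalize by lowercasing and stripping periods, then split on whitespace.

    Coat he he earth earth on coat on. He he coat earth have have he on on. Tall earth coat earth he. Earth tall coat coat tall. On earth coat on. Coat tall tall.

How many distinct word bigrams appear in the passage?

26

34 tokens → 33 bigram windows in total.
Repeated bigrams (each contributes count−1 duplicates):
  coat earth: 2
  coat on: 2
  coat tall: 2
  earth coat: 2
  he earth: 2
  he he: 2
  on coat: 2
7 duplicate windows → 33 − 7 = 26 distinct.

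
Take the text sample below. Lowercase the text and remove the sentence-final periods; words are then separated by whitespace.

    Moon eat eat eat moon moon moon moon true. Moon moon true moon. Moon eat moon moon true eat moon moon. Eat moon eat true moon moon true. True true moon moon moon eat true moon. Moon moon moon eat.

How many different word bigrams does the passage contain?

9

40 tokens → 39 bigram windows in total.
Repeated bigrams (each contributes count−1 duplicates):
  moon moon: 13
  moon eat: 6
  true moon: 5
  eat moon: 4
  moon true: 4
  eat eat: 2
  eat true: 2
  true true: 2
30 duplicate windows → 39 − 30 = 9 distinct.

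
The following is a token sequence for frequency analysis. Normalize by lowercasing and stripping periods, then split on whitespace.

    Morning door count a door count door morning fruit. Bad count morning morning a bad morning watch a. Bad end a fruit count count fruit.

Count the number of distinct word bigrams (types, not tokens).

25 tokens → 24 bigram windows in total.
Repeated bigrams (each contributes count−1 duplicates):
  a bad: 2
  door count: 2
2 duplicate windows → 24 − 2 = 22 distinct.

22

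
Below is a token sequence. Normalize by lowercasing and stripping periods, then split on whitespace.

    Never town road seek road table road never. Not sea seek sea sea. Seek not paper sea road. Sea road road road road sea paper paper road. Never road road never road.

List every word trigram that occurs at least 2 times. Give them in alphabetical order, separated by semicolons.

Trigram counts meeting the condition (at least 2 times):
  road never road: 2
  road road road: 2

road never road; road road road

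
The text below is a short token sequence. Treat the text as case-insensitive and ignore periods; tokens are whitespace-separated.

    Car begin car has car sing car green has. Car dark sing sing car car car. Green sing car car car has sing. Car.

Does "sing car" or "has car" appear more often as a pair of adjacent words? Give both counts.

"sing car" (4 vs 2)

"sing car": 4 occurrences
"has car": 2 occurrences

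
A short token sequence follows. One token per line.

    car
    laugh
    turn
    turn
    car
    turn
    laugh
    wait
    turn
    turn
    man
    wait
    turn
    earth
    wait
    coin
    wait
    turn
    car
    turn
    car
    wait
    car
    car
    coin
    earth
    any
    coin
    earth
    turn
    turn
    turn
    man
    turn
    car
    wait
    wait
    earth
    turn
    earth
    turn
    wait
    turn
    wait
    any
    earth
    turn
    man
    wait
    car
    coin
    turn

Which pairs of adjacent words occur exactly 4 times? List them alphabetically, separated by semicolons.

earth turn; turn car; turn turn; wait turn

Bigram counts meeting the condition (exactly 4 times):
  earth turn: 4
  turn car: 4
  turn turn: 4
  wait turn: 4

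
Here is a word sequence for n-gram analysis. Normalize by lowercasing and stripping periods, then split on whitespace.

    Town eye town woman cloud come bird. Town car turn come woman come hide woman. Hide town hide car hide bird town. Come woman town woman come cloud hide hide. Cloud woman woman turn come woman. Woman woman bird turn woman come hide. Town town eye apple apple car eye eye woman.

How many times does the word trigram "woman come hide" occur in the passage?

2

Scanning the 50 overlapping trigram windows for "woman come hide":
  position 12–14: woman come hide
  position 41–43: woman come hide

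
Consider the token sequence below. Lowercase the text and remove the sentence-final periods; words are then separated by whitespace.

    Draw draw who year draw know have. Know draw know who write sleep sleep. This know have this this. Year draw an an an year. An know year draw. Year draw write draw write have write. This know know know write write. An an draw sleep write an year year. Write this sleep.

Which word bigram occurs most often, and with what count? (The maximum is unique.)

"year draw", 4 times

Bigram frequencies (highest first):
  year draw: 4
  an an: 3
  draw know: 2
  know have: 2
  this know: 2
  an year: 2
  … (33 more, each ≤ 2)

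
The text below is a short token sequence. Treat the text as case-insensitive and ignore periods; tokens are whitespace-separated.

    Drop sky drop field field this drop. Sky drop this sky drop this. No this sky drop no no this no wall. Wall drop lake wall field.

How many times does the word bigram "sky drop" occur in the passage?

Scanning the 26 overlapping bigram windows for "sky drop":
  position 2–3: sky drop
  position 8–9: sky drop
  position 11–12: sky drop
  position 16–17: sky drop

4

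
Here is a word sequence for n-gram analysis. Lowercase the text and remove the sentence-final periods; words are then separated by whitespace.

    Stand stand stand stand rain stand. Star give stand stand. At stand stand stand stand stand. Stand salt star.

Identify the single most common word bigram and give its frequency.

"stand stand", 9 times

Bigram frequencies (highest first):
  stand stand: 9
  stand rain: 1
  rain stand: 1
  stand star: 1
  star give: 1
  give stand: 1
  … (4 more, each ≤ 1)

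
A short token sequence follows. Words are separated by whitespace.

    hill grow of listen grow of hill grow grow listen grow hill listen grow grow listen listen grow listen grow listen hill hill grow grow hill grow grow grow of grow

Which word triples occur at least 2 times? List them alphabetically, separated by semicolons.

Trigram counts meeting the condition (at least 2 times):
  grow grow listen: 2
  grow listen grow: 2
  hill grow grow: 3
  listen grow listen: 2

grow grow listen; grow listen grow; hill grow grow; listen grow listen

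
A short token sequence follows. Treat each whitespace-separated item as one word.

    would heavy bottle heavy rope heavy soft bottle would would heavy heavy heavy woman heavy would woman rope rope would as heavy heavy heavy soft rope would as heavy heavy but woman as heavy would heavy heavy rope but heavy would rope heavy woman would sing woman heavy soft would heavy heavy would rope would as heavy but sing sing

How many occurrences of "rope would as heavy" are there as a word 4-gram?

Scanning the 57 overlapping 4-gram windows for "rope would as heavy":
  position 19–22: rope would as heavy
  position 26–29: rope would as heavy
  position 54–57: rope would as heavy

3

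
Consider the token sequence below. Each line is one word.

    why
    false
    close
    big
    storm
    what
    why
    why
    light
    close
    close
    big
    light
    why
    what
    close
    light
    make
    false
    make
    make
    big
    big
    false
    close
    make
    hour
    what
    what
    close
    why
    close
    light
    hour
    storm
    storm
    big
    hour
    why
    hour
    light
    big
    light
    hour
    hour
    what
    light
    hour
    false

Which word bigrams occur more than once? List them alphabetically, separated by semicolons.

big light; close big; close light; false close; hour what; light hour; what close

Bigram counts meeting the condition (more than once):
  big light: 2
  close big: 2
  close light: 2
  false close: 2
  hour what: 2
  light hour: 3
  what close: 2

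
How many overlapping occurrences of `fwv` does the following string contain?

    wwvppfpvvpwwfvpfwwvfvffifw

0

Sliding a length-3 window over the 26 characters (24 positions):
  (no match at any position)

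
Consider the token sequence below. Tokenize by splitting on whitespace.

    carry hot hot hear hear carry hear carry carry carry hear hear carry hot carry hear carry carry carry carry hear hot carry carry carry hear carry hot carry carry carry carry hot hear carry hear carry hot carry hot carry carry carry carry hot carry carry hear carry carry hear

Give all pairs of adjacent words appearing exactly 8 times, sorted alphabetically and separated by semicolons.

carry hear; hear carry

Bigram counts meeting the condition (exactly 8 times):
  carry hear: 8
  hear carry: 8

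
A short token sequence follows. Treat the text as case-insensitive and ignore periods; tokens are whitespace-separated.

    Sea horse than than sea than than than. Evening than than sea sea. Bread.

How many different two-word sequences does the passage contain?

9

14 tokens → 13 bigram windows in total.
Repeated bigrams (each contributes count−1 duplicates):
  than than: 4
  than sea: 2
4 duplicate windows → 13 − 4 = 9 distinct.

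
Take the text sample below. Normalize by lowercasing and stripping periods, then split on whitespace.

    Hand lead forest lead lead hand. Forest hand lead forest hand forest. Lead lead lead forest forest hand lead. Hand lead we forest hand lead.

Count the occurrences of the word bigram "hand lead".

Scanning the 24 overlapping bigram windows for "hand lead":
  position 1–2: hand lead
  position 8–9: hand lead
  position 18–19: hand lead
  position 20–21: hand lead
  position 24–25: hand lead

5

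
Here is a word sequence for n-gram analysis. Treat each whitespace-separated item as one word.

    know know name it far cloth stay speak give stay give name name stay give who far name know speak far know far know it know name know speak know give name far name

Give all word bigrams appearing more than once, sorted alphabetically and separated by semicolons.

Bigram counts meeting the condition (more than once):
  far know: 2
  far name: 2
  give name: 2
  know name: 2
  know speak: 2
  name know: 2
  stay give: 2

far know; far name; give name; know name; know speak; name know; stay give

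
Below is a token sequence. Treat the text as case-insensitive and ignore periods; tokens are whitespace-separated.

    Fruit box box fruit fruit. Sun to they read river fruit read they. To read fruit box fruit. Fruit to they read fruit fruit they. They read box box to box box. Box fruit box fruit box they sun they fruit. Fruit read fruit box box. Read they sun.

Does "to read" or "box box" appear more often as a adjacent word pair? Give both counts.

"to read": 1 occurrence
"box box": 5 occurrences

"box box" (5 vs 1)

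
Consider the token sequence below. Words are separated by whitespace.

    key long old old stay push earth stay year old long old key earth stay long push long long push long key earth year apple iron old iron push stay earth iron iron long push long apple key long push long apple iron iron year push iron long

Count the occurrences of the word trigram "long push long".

4

Scanning the 46 overlapping trigram windows for "long push long":
  position 16–18: long push long
  position 19–21: long push long
  position 34–36: long push long
  position 39–41: long push long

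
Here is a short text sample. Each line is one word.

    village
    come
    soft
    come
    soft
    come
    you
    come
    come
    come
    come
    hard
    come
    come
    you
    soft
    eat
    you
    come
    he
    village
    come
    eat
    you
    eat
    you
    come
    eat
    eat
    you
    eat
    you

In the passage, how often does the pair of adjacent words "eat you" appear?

Scanning the 31 overlapping bigram windows for "eat you":
  position 17–18: eat you
  position 23–24: eat you
  position 25–26: eat you
  position 29–30: eat you
  position 31–32: eat you

5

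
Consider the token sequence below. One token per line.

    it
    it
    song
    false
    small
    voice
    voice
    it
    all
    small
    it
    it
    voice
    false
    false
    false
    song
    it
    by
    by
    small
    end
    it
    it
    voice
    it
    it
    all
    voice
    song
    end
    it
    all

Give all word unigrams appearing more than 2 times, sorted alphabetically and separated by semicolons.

all; false; it; small; song; voice

Unigram counts meeting the condition (more than 2 times):
  all: 3
  false: 4
  it: 11
  small: 3
  song: 3
  voice: 5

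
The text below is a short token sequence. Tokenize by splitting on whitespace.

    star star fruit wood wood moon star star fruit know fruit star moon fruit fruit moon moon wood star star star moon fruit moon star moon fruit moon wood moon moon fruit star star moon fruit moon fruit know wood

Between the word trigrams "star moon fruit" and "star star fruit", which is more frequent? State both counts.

"star moon fruit" (4 vs 2)

"star moon fruit": 4 occurrences
"star star fruit": 2 occurrences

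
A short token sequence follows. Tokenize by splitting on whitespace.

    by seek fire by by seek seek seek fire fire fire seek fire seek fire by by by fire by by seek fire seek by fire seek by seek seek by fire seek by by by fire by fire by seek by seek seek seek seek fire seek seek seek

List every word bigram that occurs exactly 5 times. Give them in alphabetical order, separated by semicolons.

by fire; fire by; seek by

Bigram counts meeting the condition (exactly 5 times):
  by fire: 5
  fire by: 5
  seek by: 5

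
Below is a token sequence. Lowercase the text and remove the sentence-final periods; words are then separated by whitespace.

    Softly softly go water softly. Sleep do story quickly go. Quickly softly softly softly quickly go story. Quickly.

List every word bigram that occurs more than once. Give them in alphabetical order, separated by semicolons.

Bigram counts meeting the condition (more than once):
  quickly go: 2
  softly softly: 3
  story quickly: 2

quickly go; softly softly; story quickly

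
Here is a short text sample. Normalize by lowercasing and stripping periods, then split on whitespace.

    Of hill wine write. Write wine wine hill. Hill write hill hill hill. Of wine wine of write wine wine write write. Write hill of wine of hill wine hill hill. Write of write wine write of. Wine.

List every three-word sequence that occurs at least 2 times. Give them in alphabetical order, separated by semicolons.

Trigram counts meeting the condition (at least 2 times):
  hill hill write: 2
  hill of wine: 2
  of hill wine: 2
  of write wine: 2
  wine hill hill: 2
  wine write write: 2
  write wine wine: 2

hill hill write; hill of wine; of hill wine; of write wine; wine hill hill; wine write write; write wine wine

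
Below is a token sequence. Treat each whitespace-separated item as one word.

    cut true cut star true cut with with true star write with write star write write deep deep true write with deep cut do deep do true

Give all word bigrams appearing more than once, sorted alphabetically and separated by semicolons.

star write; true cut; write with

Bigram counts meeting the condition (more than once):
  star write: 2
  true cut: 2
  write with: 2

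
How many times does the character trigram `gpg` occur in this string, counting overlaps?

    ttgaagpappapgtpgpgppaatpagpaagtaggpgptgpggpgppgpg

Sliding a length-3 window over the 49 characters (47 positions):
  position 16–18: gpg
  position 34–36: gpg
  position 39–41: gpg
  position 42–44: gpg
  position 47–49: gpg

5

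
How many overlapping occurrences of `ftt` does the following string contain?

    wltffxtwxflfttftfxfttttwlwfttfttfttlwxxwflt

5

Sliding a length-3 window over the 43 characters (41 positions):
  position 12–14: ftt
  position 19–21: ftt
  position 27–29: ftt
  position 30–32: ftt
  position 33–35: ftt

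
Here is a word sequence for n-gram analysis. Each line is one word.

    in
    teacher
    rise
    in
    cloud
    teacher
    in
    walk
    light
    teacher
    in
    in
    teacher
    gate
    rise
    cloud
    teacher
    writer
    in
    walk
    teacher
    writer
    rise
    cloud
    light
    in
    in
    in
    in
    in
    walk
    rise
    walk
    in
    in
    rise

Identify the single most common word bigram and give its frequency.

Bigram frequencies (highest first):
  in in: 6
  in walk: 3
  in teacher: 2
  cloud teacher: 2
  teacher in: 2
  rise cloud: 2
  … (17 more, each ≤ 2)

"in in", 6 times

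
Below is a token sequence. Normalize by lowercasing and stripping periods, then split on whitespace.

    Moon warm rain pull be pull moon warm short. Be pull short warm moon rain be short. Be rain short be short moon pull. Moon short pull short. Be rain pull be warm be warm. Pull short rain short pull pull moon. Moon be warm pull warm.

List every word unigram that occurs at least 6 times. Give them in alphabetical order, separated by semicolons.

be; moon; pull; short; warm

Unigram counts meeting the condition (at least 6 times):
  be: 9
  moon: 7
  pull: 10
  short: 9
  warm: 7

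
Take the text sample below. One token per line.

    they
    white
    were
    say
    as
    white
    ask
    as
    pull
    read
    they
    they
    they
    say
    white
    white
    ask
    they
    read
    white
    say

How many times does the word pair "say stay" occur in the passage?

Scanning the 20 overlapping bigram windows for "say stay":
  (none found)

0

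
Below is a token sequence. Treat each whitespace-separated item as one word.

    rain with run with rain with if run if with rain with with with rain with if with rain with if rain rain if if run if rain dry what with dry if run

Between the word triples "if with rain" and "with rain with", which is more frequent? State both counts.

"if with rain": 2 occurrences
"with rain with": 4 occurrences

"with rain with" (4 vs 2)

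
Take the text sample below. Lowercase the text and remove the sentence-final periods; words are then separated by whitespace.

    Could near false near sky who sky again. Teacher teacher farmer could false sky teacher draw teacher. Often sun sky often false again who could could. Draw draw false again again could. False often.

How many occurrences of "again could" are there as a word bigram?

Scanning the 33 overlapping bigram windows for "again could":
  position 31–32: again could

1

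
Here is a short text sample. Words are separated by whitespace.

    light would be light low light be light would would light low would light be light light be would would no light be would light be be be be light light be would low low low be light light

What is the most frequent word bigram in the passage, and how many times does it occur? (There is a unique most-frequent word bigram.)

Bigram frequencies (highest first):
  light be: 6
  be light: 5
  would light: 3
  light light: 3
  be would: 3
  be be: 3
  … (11 more, each ≤ 2)

"light be", 6 times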